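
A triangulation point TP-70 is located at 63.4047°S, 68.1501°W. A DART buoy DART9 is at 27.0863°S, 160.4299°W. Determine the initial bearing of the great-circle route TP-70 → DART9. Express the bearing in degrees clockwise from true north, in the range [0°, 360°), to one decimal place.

Δλ = -92.2798°
y = sin Δλ · cos φ₂ = -0.889617
x = cos φ₁ sin φ₂ − sin φ₁ cos φ₂ cos Δλ = -0.235515
θ = atan2(y, x) = -104.8282° → 255.1718° (mod 360°)

255.2°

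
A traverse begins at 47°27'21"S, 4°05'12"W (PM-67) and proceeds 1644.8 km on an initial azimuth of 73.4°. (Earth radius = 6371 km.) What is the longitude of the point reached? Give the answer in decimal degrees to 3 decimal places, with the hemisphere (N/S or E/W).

14.990°E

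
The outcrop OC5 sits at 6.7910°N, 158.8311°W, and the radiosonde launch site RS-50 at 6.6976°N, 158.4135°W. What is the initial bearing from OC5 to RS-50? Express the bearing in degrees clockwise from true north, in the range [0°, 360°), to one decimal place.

102.7°

Δλ = 0.4176°
y = sin Δλ · cos φ₂ = 0.007239
x = cos φ₁ sin φ₂ − sin φ₁ cos φ₂ cos Δλ = -0.001627
θ = atan2(y, x) = 102.6677° → 102.6677° (mod 360°)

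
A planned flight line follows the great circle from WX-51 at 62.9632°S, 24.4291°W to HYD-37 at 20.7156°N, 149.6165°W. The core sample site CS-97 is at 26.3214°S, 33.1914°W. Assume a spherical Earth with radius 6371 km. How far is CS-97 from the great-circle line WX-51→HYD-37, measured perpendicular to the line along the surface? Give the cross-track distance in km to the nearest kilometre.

4058 km

δ₁₃ = central angle WX-51→CS-97 = 0.647446 rad  (haversine)
θ₁₃ = bearing WX-51→CS-97 = 346.916°,  θ₁₂ = bearing WX-51→HYD-37 = 247.330°
dₓₜ = R·arcsin(sin δ₁₃ · sin(θ₁₃ − θ₁₂)) = 6371·arcsin(0.60315·sin(99.586°)) = 4057.872 km
|dₓₜ| = 4057.872 km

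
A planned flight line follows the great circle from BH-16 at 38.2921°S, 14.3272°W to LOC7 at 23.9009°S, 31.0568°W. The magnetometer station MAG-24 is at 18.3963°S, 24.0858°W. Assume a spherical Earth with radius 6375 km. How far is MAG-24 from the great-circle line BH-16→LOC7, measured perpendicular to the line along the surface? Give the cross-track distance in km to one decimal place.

947.0 km

δ₁₃ = central angle BH-16→MAG-24 = 0.377641 rad  (haversine)
θ₁₃ = bearing BH-16→MAG-24 = 334.139°,  θ₁₂ = bearing BH-16→LOC7 = 310.474°
dₓₜ = R·arcsin(sin δ₁₃ · sin(θ₁₃ − θ₁₂)) = 6375·arcsin(0.36873·sin(23.665°)) = 947.006 km
|dₓₜ| = 947.006 km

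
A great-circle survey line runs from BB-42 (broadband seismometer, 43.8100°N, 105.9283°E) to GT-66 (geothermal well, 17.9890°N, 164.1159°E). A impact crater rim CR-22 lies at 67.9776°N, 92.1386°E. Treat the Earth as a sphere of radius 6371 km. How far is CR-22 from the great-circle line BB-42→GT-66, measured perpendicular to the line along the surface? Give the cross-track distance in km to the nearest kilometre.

δ₁₃ = central angle BB-42→CR-22 = 0.440467 rad  (haversine)
θ₁₃ = bearing BB-42→CR-22 = 347.899°,  θ₁₂ = bearing BB-42→GT-66 = 98.737°
dₓₜ = R·arcsin(sin δ₁₃ · sin(θ₁₃ − θ₁₂)) = 6371·arcsin(0.42636·sin(249.162°)) = -2611.172 km
|dₓₜ| = 2611.172 km

2611 km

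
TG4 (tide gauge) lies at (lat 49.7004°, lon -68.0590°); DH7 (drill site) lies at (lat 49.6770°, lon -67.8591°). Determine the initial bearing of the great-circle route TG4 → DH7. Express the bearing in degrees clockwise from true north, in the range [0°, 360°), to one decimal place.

100.2°

Δλ = 0.1999°
y = sin Δλ · cos φ₂ = 0.002258
x = cos φ₁ sin φ₂ − sin φ₁ cos φ₂ cos Δλ = -0.000405
θ = atan2(y, x) = 100.1800° → 100.1800° (mod 360°)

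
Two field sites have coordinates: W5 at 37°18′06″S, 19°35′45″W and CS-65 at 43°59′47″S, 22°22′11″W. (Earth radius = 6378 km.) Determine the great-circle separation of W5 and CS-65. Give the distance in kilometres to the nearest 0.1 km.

W5: φ = -37.30167°, λ = -19.59583°
CS-65: φ = -43.99639°, λ = -22.36972°
Δφ = -6.6947°,  Δλ = -2.7739°
a = sin²(Δφ/2) + cos φ₁ cos φ₂ sin²(Δλ/2) = 0.003745
c = 2·arcsin(√a) = 0.122462 rad = 7.0166°
d = R·c = 6378 × 0.122462 = 781.1 km

781.1 km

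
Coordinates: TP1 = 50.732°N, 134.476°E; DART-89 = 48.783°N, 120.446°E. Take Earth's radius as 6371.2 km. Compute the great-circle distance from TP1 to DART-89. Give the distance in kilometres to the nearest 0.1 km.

1029.2 km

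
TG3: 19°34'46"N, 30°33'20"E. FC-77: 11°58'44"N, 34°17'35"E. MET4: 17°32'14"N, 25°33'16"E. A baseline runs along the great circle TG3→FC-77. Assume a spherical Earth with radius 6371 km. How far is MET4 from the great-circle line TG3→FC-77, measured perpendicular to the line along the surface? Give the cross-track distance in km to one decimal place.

TG3: φ = +19.57944°, λ = +30.55556°
FC-77: φ = +11.97889°, λ = +34.29306°
MET4: φ = +17.53722°, λ = +25.55444°
δ₁₃ = central angle TG3→MET4 = 0.090089 rad  (haversine)
θ₁₃ = bearing TG3→MET4 = 247.507°,  θ₁₂ = bearing TG3→FC-77 = 154.142°
dₓₜ = R·arcsin(sin δ₁₃ · sin(θ₁₃ − θ₁₂)) = 6371·arcsin(0.08997·sin(93.364°)) = 572.968 km
|dₓₜ| = 572.968 km

573.0 km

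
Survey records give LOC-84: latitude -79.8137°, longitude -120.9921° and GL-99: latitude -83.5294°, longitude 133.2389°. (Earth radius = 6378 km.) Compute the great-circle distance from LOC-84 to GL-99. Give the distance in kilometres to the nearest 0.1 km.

Δφ = -3.7157°,  Δλ = -105.7690°
a = sin²(Δφ/2) + cos φ₁ cos φ₂ sin²(Δλ/2) = 0.013724
c = 2·arcsin(√a) = 0.234838 rad = 13.4552°
d = R·c = 6378 × 0.234838 = 1497.8 km

1497.8 km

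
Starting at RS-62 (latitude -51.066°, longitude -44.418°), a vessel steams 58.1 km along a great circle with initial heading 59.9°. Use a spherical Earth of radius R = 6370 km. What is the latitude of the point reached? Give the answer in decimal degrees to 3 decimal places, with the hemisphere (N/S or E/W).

δ = d/R = 58.1/6370 = 0.009121 rad
φ₂ = arcsin(sin φ₁ cos δ + cos φ₁ sin δ cos θ)
   = arcsin(-0.77787·0.99996 + 0.62842·0.00912·0.50151) = -50.80172°
λ₂ = λ₁ + atan2(sin θ sin δ cos φ₁, cos δ − sin φ₁ sin φ₂) = -43.70262°

50.802°S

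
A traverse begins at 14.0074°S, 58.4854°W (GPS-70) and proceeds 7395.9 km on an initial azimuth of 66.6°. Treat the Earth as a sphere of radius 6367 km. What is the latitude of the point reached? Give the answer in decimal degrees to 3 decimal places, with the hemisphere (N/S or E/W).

δ = d/R = 7395.9/6367 = 1.161599 rad
φ₂ = arcsin(sin φ₁ cos δ + cos φ₁ sin δ cos θ)
   = arcsin(-0.24205·0.39787 + 0.97026·0.91744·0.39715) = 14.90523°
λ₂ = λ₁ + atan2(sin θ sin δ cos φ₁, cos δ − sin φ₁ sin φ₂) = 2.12492°

14.905°N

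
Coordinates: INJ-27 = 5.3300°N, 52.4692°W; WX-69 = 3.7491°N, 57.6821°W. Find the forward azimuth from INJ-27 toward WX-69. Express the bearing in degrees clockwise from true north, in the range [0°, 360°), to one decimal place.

Δλ = -5.2129°
y = sin Δλ · cos φ₂ = -0.090662
x = cos φ₁ sin φ₂ − sin φ₁ cos φ₂ cos Δλ = -0.027205
θ = atan2(y, x) = -106.7029° → 253.2971° (mod 360°)

253.3°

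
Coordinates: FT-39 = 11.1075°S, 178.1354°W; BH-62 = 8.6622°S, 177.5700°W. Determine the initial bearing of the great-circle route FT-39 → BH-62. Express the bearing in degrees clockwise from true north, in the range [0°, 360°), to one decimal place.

12.9°

Δλ = 0.5654°
y = sin Δλ · cos φ₂ = 0.009755
x = cos φ₁ sin φ₂ − sin φ₁ cos φ₂ cos Δλ = 0.042656
θ = atan2(y, x) = 12.8818° → 12.8818° (mod 360°)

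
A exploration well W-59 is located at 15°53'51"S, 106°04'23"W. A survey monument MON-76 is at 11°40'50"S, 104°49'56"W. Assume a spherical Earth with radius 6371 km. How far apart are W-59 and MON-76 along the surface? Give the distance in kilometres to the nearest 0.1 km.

487.7 km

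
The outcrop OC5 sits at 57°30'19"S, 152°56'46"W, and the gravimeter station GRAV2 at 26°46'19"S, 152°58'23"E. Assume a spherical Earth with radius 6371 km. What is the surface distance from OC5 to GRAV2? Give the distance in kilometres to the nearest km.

OC5: φ = -57.50528°, λ = -152.94611°
GRAV2: φ = -26.77194°, λ = +152.97306°
Δφ = 30.7333°,  Δλ = -54.0808°
a = sin²(Δφ/2) + cos φ₁ cos φ₂ sin²(Δλ/2) = 0.169353
c = 2·arcsin(√a) = 0.848253 rad = 48.6013°
d = R·c = 6371 × 0.848253 = 5404.2 km

5404 km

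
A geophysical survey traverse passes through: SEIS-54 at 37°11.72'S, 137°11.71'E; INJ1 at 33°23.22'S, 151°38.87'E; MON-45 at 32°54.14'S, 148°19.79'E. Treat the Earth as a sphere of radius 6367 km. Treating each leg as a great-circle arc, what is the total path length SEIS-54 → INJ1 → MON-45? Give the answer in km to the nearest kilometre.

1689 km

SEIS-54: φ = -37.19533°, λ = +137.19517°
INJ1: φ = -33.38700°, λ = +151.64783°
MON-45: φ = -32.90233°, λ = +148.32983°
SEIS-54→INJ1: c = 0.216089 rad, d = 1375.84 km
INJ1→MON-45: c = 0.049218 rad, d = 313.37 km
Total = 1375.84 + 313.37 = 1689.21 km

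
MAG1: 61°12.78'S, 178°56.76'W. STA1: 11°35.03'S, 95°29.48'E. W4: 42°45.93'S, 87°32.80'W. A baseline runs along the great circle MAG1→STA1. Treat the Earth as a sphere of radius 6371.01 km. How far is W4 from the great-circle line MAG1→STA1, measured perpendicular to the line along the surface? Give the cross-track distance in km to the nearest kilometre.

MAG1: φ = -61.21300°, λ = -178.94600°
STA1: φ = -11.58383°, λ = +95.49133°
W4: φ = -42.76550°, λ = -87.54667°
δ₁₃ = central angle MAG1→W4 = 0.944124 rad  (haversine)
θ₁₃ = bearing MAG1→W4 = 115.029°,  θ₁₂ = bearing MAG1→STA1 = 268.225°
dₓₜ = R·arcsin(sin δ₁₃ · sin(θ₁₃ − θ₁₂)) = 6371.01·arcsin(0.80998·sin(-153.196°)) = -2382.191 km
|dₓₜ| = 2382.191 km

2382 km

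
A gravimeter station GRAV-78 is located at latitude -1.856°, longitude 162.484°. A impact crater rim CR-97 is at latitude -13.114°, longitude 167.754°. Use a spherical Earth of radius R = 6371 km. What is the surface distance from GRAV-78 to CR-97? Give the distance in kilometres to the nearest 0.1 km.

1379.7 km

Δφ = -11.2580°,  Δλ = 5.2700°
a = sin²(Δφ/2) + cos φ₁ cos φ₂ sin²(Δλ/2) = 0.011678
c = 2·arcsin(√a) = 0.216555 rad = 12.4077°
d = R·c = 6371 × 0.216555 = 1379.7 km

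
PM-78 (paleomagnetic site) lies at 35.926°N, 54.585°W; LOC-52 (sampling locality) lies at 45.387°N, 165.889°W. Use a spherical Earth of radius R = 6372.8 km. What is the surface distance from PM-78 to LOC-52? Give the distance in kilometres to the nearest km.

8655 km

Δφ = 9.4610°,  Δλ = -111.3040°
a = sin²(Δφ/2) + cos φ₁ cos φ₂ sin²(Δλ/2) = 0.394472
c = 2·arcsin(√a) = 1.358141 rad = 77.8157°
d = R·c = 6372.8 × 1.358141 = 8655.2 km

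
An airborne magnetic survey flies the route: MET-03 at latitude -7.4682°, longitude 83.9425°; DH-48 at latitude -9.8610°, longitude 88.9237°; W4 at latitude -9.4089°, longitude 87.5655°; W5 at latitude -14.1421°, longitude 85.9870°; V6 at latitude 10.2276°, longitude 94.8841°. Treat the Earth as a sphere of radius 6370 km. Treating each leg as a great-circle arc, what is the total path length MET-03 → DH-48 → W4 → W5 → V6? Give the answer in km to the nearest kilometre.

4201 km

MET-03→DH-48: c = 0.095549 rad, d = 608.65 km
DH-48→W4: c = 0.024667 rad, d = 157.13 km
W4→W5: c = 0.086898 rad, d = 553.54 km
W5→V6: c = 0.452356 rad, d = 2881.51 km
Total = 608.65 + 157.13 + 553.54 + 2881.51 = 4200.82 km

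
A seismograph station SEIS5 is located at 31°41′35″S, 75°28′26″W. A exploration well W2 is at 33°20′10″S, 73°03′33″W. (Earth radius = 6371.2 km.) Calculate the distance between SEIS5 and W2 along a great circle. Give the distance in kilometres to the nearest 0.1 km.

SEIS5: φ = -31.69306°, λ = -75.47389°
W2: φ = -33.33611°, λ = -73.05917°
Δφ = -1.6431°,  Δλ = 2.4147°
a = sin²(Δφ/2) + cos φ₁ cos φ₂ sin²(Δλ/2) = 0.000521
c = 2·arcsin(√a) = 0.045663 rad = 2.6163°
d = R·c = 6371.2 × 0.045663 = 290.9 km

290.9 km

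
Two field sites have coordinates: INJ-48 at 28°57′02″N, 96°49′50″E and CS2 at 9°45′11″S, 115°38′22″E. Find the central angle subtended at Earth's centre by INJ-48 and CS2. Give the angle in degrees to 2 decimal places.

INJ-48: φ = +28.95056°, λ = +96.83056°
CS2: φ = -9.75306°, λ = +115.63944°
Δφ = -38.7036°,  Δλ = 18.8089°
a = sin²(Δφ/2) + cos φ₁ cos φ₂ sin²(Δλ/2) = 0.132831
c = 2·arcsin(√a) = 0.746104 rad = 42.7486°

42.75°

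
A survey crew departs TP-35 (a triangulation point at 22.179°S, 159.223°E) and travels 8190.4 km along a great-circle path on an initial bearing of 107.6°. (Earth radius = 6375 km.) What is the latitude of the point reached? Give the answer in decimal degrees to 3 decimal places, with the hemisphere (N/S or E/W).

22.032°S

δ = d/R = 8190.4/6375 = 1.284769 rad
φ₂ = arcsin(sin φ₁ cos δ + cos φ₁ sin δ cos θ)
   = arcsin(-0.37750·0.28214 + 0.92601·0.95937·-0.30237) = -22.03242°
λ₂ = λ₁ + atan2(sin θ sin δ cos φ₁, cos δ − sin φ₁ sin φ₂) = -120.19964°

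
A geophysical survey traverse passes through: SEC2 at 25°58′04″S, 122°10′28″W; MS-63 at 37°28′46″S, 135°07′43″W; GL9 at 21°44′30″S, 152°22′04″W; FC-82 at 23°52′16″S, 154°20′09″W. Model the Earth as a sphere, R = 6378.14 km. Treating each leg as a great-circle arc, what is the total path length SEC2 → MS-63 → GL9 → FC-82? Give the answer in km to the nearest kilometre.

4493 km

SEC2: φ = -25.96778°, λ = -122.17444°
MS-63: φ = -37.47944°, λ = -135.12861°
GL9: φ = -21.74167°, λ = -152.36778°
FC-82: φ = -23.87111°, λ = -154.33583°
SEC2→MS-63: c = 0.277561 rad, d = 1770.33 km
MS-63→GL9: c = 0.378016 rad, d = 2411.04 km
GL9→FC-82: c = 0.048823 rad, d = 311.40 km
Total = 1770.33 + 2411.04 + 311.40 = 4492.76 km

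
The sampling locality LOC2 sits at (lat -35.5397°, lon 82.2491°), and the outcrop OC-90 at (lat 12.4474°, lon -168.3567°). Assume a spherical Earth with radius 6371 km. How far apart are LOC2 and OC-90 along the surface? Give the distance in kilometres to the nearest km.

12554 km

Δφ = 47.9871°,  Δλ = 109.3942°
a = sin²(Δφ/2) + cos φ₁ cos φ₂ sin²(Δλ/2) = 0.694571
c = 2·arcsin(√a) = 1.970497 rad = 112.9012°
d = R·c = 6371 × 1.970497 = 12554.0 km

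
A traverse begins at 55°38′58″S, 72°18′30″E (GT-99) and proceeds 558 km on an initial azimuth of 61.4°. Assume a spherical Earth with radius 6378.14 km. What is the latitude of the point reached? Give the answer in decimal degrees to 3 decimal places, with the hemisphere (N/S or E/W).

53.020°S

GT-99: φ = -55.64944°, λ = +72.30833°
δ = d/R = 558/6378.14 = 0.087486 rad
φ₂ = arcsin(sin φ₁ cos δ + cos φ₁ sin δ cos θ)
   = arcsin(-0.82560·0.99618 + 0.56425·0.08737·0.47869) = -53.01975°
λ₂ = λ₁ + atan2(sin θ sin δ cos φ₁, cos δ − sin φ₁ sin φ₂) = 79.63514°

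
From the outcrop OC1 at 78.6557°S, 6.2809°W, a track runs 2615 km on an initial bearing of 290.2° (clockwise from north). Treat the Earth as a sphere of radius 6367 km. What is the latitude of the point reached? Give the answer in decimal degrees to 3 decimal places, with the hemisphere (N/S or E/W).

60.669°S

δ = d/R = 2615/6367 = 0.410711 rad
φ₂ = arcsin(sin φ₁ cos δ + cos φ₁ sin δ cos θ)
   = arcsin(-0.98046·0.91684 + 0.19670·0.39926·0.34530) = -60.66920°
λ₂ = λ₁ + atan2(sin θ sin δ cos φ₁, cos δ − sin φ₁ sin φ₂) = -56.18213°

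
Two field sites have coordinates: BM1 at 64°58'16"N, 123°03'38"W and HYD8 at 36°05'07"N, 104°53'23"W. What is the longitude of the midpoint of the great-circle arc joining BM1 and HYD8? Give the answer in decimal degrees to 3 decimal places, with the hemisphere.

BM1: φ = +64.97111°, λ = -123.06056°
HYD8: φ = +36.08528°, λ = -104.88972°
Bx = cos φ₂ cos Δλ = 0.767840,  By = cos φ₂ sin Δλ = 0.252020
φₘ = atan2(sin φ₁ + sin φ₂, √((cos φ₁ + Bx)² + By²)) = 50.84770°
λₘ = λ₁ + atan2(By, cos φ₁ + Bx) = -111.11198°

111.112°W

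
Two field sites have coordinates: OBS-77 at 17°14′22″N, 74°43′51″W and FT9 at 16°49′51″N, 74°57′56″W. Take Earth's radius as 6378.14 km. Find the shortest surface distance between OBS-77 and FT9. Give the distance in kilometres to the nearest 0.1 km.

51.9 km

OBS-77: φ = +17.23944°, λ = -74.73083°
FT9: φ = +16.83083°, λ = -74.96556°
Δφ = -0.4086°,  Δλ = -0.2347°
a = sin²(Δφ/2) + cos φ₁ cos φ₂ sin²(Δλ/2) = 0.000017
c = 2·arcsin(√a) = 0.008136 rad = 0.4662°
d = R·c = 6378.14 × 0.008136 = 51.9 km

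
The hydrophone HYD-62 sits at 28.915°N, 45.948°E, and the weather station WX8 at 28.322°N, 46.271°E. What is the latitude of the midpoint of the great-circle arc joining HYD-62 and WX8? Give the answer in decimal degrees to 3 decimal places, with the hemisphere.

28.619°N

Bx = cos φ₂ cos Δλ = 0.880281,  By = cos φ₂ sin Δλ = 0.004963
φₘ = atan2(sin φ₁ + sin φ₂, √((cos φ₁ + Bx)² + By²)) = 28.61860°
λₘ = λ₁ + atan2(By, cos φ₁ + Bx) = 46.10996°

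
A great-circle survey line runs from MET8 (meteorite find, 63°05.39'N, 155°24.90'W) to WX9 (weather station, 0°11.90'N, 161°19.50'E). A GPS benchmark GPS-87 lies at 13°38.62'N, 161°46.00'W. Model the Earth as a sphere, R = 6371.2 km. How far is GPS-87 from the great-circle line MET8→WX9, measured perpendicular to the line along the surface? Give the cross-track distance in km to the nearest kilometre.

3149 km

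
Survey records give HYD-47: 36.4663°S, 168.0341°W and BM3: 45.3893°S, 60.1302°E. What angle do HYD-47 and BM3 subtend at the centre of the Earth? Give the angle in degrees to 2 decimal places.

Δφ = -8.9230°,  Δλ = -131.8357°
a = sin²(Δφ/2) + cos φ₁ cos φ₂ sin²(Δλ/2) = 0.476797
c = 2·arcsin(√a) = 1.524374 rad = 87.3402°

87.34°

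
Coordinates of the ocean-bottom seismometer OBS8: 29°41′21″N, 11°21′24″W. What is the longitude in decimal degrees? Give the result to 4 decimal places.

11.3567°W

11° + 21′/60 + 24″/3600 = 11 + 0.35000 + 0.00667 = 11.3567°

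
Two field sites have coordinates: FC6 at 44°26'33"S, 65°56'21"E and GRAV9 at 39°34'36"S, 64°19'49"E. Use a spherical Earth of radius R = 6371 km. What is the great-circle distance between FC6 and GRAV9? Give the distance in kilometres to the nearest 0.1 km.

557.1 km

FC6: φ = -44.44250°, λ = +65.93917°
GRAV9: φ = -39.57667°, λ = +64.33028°
Δφ = 4.8658°,  Δλ = -1.6089°
a = sin²(Δφ/2) + cos φ₁ cos φ₂ sin²(Δλ/2) = 0.001910
c = 2·arcsin(√a) = 0.087445 rad = 5.0102°
d = R·c = 6371 × 0.087445 = 557.1 km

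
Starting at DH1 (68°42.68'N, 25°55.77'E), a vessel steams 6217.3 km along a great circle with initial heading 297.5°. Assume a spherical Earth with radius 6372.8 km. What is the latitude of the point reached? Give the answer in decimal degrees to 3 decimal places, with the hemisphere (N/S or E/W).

DH1: φ = +68.71133°, λ = +25.92950°
δ = d/R = 6217.3/6372.8 = 0.975599 rad
φ₂ = arcsin(sin φ₁ cos δ + cos φ₁ sin δ cos θ)
   = arcsin(0.93176·0.56067 + 0.36307·0.82804·0.46175) = 41.39377°
λ₂ = λ₁ + atan2(sin θ sin δ cos φ₁, cos δ − sin φ₁ sin φ₂) = -75.81468°

41.394°N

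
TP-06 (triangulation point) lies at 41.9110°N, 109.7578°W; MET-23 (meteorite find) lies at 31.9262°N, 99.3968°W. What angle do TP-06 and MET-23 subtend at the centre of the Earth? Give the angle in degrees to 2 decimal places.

12.95°

Δφ = -9.9848°,  Δλ = 10.3610°
a = sin²(Δφ/2) + cos φ₁ cos φ₂ sin²(Δλ/2) = 0.012723
c = 2·arcsin(√a) = 0.226070 rad = 12.9529°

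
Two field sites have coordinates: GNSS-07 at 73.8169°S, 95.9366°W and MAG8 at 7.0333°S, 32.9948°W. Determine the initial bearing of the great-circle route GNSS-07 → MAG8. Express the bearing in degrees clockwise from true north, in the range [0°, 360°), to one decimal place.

Δλ = 62.9418°
y = sin Δλ · cos φ₂ = 0.883844
x = cos φ₁ sin φ₂ − sin φ₁ cos φ₂ cos Δλ = 0.399456
θ = atan2(y, x) = 65.6792° → 65.6792° (mod 360°)

65.7°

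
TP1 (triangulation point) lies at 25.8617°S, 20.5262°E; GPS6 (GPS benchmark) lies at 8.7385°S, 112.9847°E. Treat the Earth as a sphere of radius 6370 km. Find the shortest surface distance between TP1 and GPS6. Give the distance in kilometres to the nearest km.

Δφ = 17.1232°,  Δλ = 92.4585°
a = sin²(Δφ/2) + cos φ₁ cos φ₂ sin²(Δλ/2) = 0.485941
c = 2·arcsin(√a) = 1.542675 rad = 88.3887°
d = R·c = 6370 × 1.542675 = 9826.8 km

9827 km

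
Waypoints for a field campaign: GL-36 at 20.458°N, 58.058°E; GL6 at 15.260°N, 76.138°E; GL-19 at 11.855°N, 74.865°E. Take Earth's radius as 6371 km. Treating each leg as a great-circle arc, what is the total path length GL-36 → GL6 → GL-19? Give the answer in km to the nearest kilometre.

GL-36→GL6: c = 0.313510 rad, d = 1997.37 km
GL6→GL-19: c = 0.063230 rad, d = 402.84 km
Total = 1997.37 + 402.84 = 2400.21 km

2400 km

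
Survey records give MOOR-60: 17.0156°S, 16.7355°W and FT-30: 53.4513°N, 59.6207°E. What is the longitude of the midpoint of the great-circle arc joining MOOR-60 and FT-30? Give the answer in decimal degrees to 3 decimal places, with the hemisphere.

Bx = cos φ₂ cos Δλ = 0.140471,  By = cos φ₂ sin Δλ = 0.578701
φₘ = atan2(sin φ₁ + sin φ₂, √((cos φ₁ + Bx)² + By²)) = 22.38505°
λₘ = λ₁ + atan2(By, cos φ₁ + Bx) = 11.08408°

11.084°E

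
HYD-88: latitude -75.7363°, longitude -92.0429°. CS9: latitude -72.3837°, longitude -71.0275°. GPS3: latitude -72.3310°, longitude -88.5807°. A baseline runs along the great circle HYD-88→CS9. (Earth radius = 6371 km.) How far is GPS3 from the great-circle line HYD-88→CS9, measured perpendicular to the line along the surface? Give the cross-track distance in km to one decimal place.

δ₁₃ = central angle HYD-88→GPS3 = 0.061689 rad  (haversine)
θ₁₃ = bearing HYD-88→GPS3 = 17.296°,  θ₁₂ = bearing HYD-88→CS9 = 70.248°
dₓₜ = R·arcsin(sin δ₁₃ · sin(θ₁₃ − θ₁₂)) = 6371·arcsin(0.06165·sin(-52.952°)) = -313.608 km
|dₓₜ| = 313.608 km

313.6 km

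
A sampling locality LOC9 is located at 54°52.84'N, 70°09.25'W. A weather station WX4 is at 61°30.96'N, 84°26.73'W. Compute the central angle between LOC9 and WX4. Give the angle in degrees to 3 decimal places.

LOC9: φ = +54.88067°, λ = -70.15417°
WX4: φ = +61.51600°, λ = -84.44550°
Δφ = 6.6353°,  Δλ = -14.2913°
a = sin²(Δφ/2) + cos φ₁ cos φ₂ sin²(Δλ/2) = 0.007594
c = 2·arcsin(√a) = 0.174514 rad = 9.9989°

9.999°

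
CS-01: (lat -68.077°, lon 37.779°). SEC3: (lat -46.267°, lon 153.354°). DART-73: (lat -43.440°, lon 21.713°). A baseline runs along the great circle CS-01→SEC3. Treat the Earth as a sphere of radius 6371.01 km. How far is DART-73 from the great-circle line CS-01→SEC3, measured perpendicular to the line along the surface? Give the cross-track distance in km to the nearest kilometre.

δ₁₃ = central angle CS-01→DART-73 = 0.454731 rad  (haversine)
θ₁₃ = bearing CS-01→DART-73 = 332.774°,  θ₁₂ = bearing CS-01→SEC3 = 131.238°
dₓₜ = R·arcsin(sin δ₁₃ · sin(θ₁₃ − θ₁₂)) = 6371.01·arcsin(0.43922·sin(201.536°)) = -1031.711 km
|dₓₜ| = 1031.711 km

1032 km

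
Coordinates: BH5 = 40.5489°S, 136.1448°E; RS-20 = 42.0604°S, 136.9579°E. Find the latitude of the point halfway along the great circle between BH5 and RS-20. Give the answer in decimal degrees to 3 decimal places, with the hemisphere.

Bx = cos φ₂ cos Δλ = 0.742364,  By = cos φ₂ sin Δλ = 0.010536
φₘ = atan2(sin φ₁ + sin φ₂, √((cos φ₁ + Bx)² + By²)) = -41.30537°
λₘ = λ₁ + atan2(By, cos φ₁ + Bx) = 136.54664°

41.305°S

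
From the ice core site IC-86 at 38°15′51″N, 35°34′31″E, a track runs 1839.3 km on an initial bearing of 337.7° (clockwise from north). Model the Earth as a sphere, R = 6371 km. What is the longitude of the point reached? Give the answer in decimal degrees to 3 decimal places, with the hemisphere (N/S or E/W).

25.191°E

IC-86: φ = +38.26417°, λ = +35.57528°
δ = d/R = 1839.3/6371 = 0.288699 rad
φ₂ = arcsin(sin φ₁ cos δ + cos φ₁ sin δ cos θ)
   = arcsin(0.61929·0.95862 + 0.78516·0.28471·0.92521) = 53.17601°
λ₂ = λ₁ + atan2(sin θ sin δ cos φ₁, cos δ − sin φ₁ sin φ₂) = 25.19108°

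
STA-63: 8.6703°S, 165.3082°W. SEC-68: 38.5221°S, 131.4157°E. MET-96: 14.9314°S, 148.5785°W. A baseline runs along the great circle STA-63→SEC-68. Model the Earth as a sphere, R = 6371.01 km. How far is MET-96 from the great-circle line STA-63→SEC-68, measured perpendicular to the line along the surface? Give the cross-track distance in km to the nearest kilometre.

1703 km

δ₁₃ = central angle STA-63→MET-96 = 0.305804 rad  (haversine)
θ₁₃ = bearing STA-63→MET-96 = 112.503°,  θ₁₂ = bearing STA-63→SEC-68 = 231.160°
dₓₜ = R·arcsin(sin δ₁₃ · sin(θ₁₃ − θ₁₂)) = 6371.01·arcsin(0.30106·sin(-118.657°)) = -1703.333 km
|dₓₜ| = 1703.333 km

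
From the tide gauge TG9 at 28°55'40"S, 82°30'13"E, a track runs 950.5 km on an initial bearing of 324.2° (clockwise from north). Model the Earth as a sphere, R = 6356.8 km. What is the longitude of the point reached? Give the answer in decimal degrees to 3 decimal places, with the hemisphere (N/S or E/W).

TG9: φ = -28.92778°, λ = +82.50361°
δ = d/R = 950.5/6356.8 = 0.149525 rad
φ₂ = arcsin(sin φ₁ cos δ + cos φ₁ sin δ cos θ)
   = arcsin(-0.48371·0.98884 + 0.87523·0.14897·0.81106) = -21.87369°
λ₂ = λ₁ + atan2(sin θ sin δ cos φ₁, cos δ − sin φ₁ sin φ₂) = 77.11558°

77.116°E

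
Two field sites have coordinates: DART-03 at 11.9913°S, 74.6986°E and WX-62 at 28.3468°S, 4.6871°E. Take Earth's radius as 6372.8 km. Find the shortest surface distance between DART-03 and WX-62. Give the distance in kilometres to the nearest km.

Δφ = -16.3555°,  Δλ = -70.0115°
a = sin²(Δφ/2) + cos φ₁ cos φ₂ sin²(Δλ/2) = 0.303537
c = 2·arcsin(√a) = 1.166986 rad = 66.8634°
d = R·c = 6372.8 × 1.166986 = 7437.0 km

7437 km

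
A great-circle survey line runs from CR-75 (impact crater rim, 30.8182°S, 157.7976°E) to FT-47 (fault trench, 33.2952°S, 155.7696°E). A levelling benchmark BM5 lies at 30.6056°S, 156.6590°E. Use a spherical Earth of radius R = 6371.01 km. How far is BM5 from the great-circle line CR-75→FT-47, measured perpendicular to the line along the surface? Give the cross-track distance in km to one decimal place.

103.1 km

δ₁₃ = central angle CR-75→BM5 = 0.017483 rad  (haversine)
θ₁₃ = bearing CR-75→BM5 = 281.962°,  θ₁₂ = bearing CR-75→FT-47 = 214.223°
dₓₜ = R·arcsin(sin δ₁₃ · sin(θ₁₃ − θ₁₂)) = 6371.01·arcsin(0.01748·sin(67.739°)) = 103.084 km
|dₓₜ| = 103.084 km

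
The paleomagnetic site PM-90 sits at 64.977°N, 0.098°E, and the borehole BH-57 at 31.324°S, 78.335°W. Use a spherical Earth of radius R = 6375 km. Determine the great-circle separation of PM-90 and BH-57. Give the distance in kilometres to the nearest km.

12628 km

Δφ = -96.3010°,  Δλ = -78.4330°
a = sin²(Δφ/2) + cos φ₁ cos φ₂ sin²(Δλ/2) = 0.699314
c = 2·arcsin(√a) = 1.980818 rad = 113.4925°
d = R·c = 6375 × 1.980818 = 12627.7 km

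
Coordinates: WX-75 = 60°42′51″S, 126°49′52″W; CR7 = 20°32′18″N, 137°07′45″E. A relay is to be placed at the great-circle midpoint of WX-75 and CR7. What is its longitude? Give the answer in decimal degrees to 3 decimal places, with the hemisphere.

165.926°E

WX-75: φ = -60.71417°, λ = -126.83111°
CR7: φ = +20.53833°, λ = +137.12917°
Bx = cos φ₂ cos Δλ = -0.098530,  By = cos φ₂ sin Δλ = -0.931240
φₘ = atan2(sin φ₁ + sin φ₂, √((cos φ₁ + Bx)² + By²)) = -27.30591°
λₘ = λ₁ + atan2(By, cos φ₁ + Bx) = 165.92598°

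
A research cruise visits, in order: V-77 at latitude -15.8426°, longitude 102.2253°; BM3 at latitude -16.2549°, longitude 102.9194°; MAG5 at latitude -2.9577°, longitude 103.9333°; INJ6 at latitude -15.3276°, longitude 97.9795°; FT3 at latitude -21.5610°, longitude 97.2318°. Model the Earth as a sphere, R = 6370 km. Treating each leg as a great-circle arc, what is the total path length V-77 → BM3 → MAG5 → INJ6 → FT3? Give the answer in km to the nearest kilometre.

V-77→BM3: c = 0.013687 rad, d = 87.18 km
BM3→MAG5: c = 0.232732 rad, d = 1482.50 km
MAG5→INJ6: c = 0.238939 rad, d = 1522.04 km
INJ6→FT3: c = 0.109494 rad, d = 697.48 km
Total = 87.18 + 1482.50 + 1522.04 + 697.48 = 3789.21 km

3789 km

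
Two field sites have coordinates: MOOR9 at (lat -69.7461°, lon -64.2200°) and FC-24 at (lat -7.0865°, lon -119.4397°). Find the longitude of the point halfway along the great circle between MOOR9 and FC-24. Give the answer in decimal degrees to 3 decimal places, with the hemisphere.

106.000°W

Bx = cos φ₂ cos Δλ = 0.566074,  By = cos φ₂ sin Δλ = -0.815071
φₘ = atan2(sin φ₁ + sin φ₂, √((cos φ₁ + Bx)² + By²)) = -40.94944°
λₘ = λ₁ + atan2(By, cos φ₁ + Bx) = -105.99980°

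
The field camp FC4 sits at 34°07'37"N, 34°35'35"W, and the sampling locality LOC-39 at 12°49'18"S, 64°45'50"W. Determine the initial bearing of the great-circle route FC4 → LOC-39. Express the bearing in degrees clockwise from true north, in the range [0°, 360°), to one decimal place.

FC4: φ = +34.12694°, λ = -34.59306°
LOC-39: φ = -12.82167°, λ = -64.76389°
Δλ = -30.1708°
y = sin Δλ · cos φ₂ = -0.490048
x = cos φ₁ sin φ₂ − sin φ₁ cos φ₂ cos Δλ = -0.656635
θ = atan2(y, x) = -143.2659° → 216.7341° (mod 360°)

216.7°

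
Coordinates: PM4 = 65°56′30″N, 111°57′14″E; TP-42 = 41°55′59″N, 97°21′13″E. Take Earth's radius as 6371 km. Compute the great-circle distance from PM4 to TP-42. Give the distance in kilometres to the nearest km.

PM4: φ = +65.94167°, λ = +111.95389°
TP-42: φ = +41.93306°, λ = +97.35361°
Δφ = -24.0086°,  Δλ = -14.6003°
a = sin²(Δφ/2) + cos φ₁ cos φ₂ sin²(Δλ/2) = 0.048155
c = 2·arcsin(√a) = 0.442484 rad = 25.3524°
d = R·c = 6371 × 0.442484 = 2819.1 km

2819 km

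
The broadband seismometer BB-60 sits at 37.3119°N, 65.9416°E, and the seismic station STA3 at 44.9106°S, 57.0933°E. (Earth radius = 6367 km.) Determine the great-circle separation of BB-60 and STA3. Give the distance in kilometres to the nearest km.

9180 km

Δφ = -82.2225°,  Δλ = -8.8483°
a = sin²(Δφ/2) + cos φ₁ cos φ₂ sin²(Δλ/2) = 0.435688
c = 2·arcsin(√a) = 1.441816 rad = 82.6100°
d = R·c = 6367 × 1.441816 = 9180.0 km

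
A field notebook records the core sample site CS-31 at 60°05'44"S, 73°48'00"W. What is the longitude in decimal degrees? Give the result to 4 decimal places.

73.8000°W

73° + 48′/60 + 0″/3600 = 73 + 0.80000 + 0.00000 = 73.8000°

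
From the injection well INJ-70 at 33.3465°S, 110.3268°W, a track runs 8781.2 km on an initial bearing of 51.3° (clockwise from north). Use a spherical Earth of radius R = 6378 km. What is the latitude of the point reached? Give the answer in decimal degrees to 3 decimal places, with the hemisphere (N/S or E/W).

23.987°N

δ = d/R = 8781.2/6378 = 1.376795 rad
φ₂ = arcsin(sin φ₁ cos δ + cos φ₁ sin δ cos θ)
   = arcsin(-0.54970·0.19279 + 0.83536·0.98124·0.62524) = 23.98709°
λ₂ = λ₁ + atan2(sin θ sin δ cos φ₁, cos δ − sin φ₁ sin φ₂) = -53.37863°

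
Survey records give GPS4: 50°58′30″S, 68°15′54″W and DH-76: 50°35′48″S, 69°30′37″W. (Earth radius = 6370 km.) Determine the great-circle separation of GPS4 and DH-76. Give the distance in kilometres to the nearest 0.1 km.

GPS4: φ = -50.97500°, λ = -68.26500°
DH-76: φ = -50.59667°, λ = -69.51028°
Δφ = 0.3783°,  Δλ = -1.2453°
a = sin²(Δφ/2) + cos φ₁ cos φ₂ sin²(Δλ/2) = 0.000058
c = 2·arcsin(√a) = 0.015245 rad = 0.8735°
d = R·c = 6370 × 0.015245 = 97.1 km

97.1 km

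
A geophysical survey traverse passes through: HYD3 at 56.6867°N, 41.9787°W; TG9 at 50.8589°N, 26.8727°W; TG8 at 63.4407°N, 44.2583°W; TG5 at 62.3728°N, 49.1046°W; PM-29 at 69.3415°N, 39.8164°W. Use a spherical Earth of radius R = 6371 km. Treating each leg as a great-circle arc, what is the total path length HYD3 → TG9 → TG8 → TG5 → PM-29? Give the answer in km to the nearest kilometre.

4071 km

HYD3→TG9: c = 0.185457 rad, d = 1181.55 km
TG9→TG8: c = 0.272533 rad, d = 1736.31 km
TG8→TG5: c = 0.042780 rad, d = 272.55 km
TG5→PM-29: c = 0.138185 rad, d = 880.38 km
Total = 1181.55 + 1736.31 + 272.55 + 880.38 = 4070.79 km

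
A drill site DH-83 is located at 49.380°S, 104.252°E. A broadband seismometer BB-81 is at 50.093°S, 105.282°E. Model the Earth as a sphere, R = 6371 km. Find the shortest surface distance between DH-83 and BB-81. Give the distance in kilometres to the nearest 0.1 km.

Δφ = -0.7130°,  Δλ = 1.0300°
a = sin²(Δφ/2) + cos φ₁ cos φ₂ sin²(Δλ/2) = 0.000072
c = 2·arcsin(√a) = 0.017025 rad = 0.9754°
d = R·c = 6371 × 0.017025 = 108.5 km

108.5 km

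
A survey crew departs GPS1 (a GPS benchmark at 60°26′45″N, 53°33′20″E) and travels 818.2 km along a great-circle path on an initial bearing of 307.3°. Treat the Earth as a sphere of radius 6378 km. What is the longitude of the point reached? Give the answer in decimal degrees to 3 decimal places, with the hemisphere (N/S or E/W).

GPS1: φ = +60.44583°, λ = +53.55556°
δ = d/R = 818.2/6378 = 0.128285 rad
φ₂ = arcsin(sin φ₁ cos δ + cos φ₁ sin δ cos θ)
   = arcsin(0.86989·0.99178 + 0.49325·0.12793·0.60599) = 64.28733°
λ₂ = λ₁ + atan2(sin θ sin δ cos φ₁, cos δ − sin φ₁ sin φ₂) = 39.98965°

39.990°E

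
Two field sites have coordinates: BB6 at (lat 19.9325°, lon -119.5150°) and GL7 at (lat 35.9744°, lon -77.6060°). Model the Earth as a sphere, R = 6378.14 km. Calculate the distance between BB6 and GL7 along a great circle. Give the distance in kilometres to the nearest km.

4449 km

Δφ = 16.0419°,  Δλ = 41.9090°
a = sin²(Δφ/2) + cos φ₁ cos φ₂ sin²(Δλ/2) = 0.116774
c = 2·arcsin(√a) = 0.697497 rad = 39.9636°
d = R·c = 6378.14 × 0.697497 = 4448.7 km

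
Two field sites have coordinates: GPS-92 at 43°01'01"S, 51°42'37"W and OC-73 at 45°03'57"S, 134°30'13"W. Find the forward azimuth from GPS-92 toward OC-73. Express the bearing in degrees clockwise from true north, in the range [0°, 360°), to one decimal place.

236.9°

GPS-92: φ = -43.01694°, λ = -51.71028°
OC-73: φ = -45.06583°, λ = -134.50361°
Δλ = -82.7933°
y = sin Δλ · cos φ₂ = -0.700714
x = cos φ₁ sin φ₂ − sin φ₁ cos φ₂ cos Δλ = -0.457150
θ = atan2(y, x) = -123.1206° → 236.8794° (mod 360°)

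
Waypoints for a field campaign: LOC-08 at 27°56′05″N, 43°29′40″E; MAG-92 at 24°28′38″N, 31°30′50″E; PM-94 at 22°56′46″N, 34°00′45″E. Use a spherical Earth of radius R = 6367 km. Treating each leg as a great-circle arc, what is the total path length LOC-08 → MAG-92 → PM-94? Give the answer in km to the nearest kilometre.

1560 km

LOC-08: φ = +27.93472°, λ = +43.49444°
MAG-92: φ = +24.47722°, λ = +31.51389°
PM-94: φ = +22.94611°, λ = +34.01250°
LOC-08→MAG-92: c = 0.196963 rad, d = 1254.06 km
MAG-92→PM-94: c = 0.048043 rad, d = 305.89 km
Total = 1254.06 + 305.89 = 1559.95 km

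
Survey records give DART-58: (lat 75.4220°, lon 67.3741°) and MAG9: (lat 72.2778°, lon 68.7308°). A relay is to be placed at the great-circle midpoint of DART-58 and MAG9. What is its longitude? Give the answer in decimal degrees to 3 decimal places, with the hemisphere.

68.117°E

Bx = cos φ₂ cos Δλ = 0.304317,  By = cos φ₂ sin Δλ = 0.007207
φₘ = atan2(sin φ₁ + sin φ₂, √((cos φ₁ + Bx)² + By²)) = 73.85096°
λₘ = λ₁ + atan2(By, cos φ₁ + Bx) = 68.11674°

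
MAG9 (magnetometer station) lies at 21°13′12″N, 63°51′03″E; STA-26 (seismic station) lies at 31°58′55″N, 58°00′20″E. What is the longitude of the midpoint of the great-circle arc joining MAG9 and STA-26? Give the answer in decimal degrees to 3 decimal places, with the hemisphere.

61.066°E

MAG9: φ = +21.22000°, λ = +63.85083°
STA-26: φ = +31.98194°, λ = +58.00556°
Bx = cos φ₂ cos Δλ = 0.843805,  By = cos φ₂ sin Δλ = -0.086384
φₘ = atan2(sin φ₁ + sin φ₂, √((cos φ₁ + Bx)² + By²)) = 26.63077°
λₘ = λ₁ + atan2(By, cos φ₁ + Bx) = 61.06618°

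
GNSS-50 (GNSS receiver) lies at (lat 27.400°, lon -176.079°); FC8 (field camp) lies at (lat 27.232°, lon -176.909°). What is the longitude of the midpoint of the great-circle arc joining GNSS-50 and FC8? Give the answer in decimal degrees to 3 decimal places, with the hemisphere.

176.494°W

Bx = cos φ₂ cos Δλ = 0.889068,  By = cos φ₂ sin Δλ = -0.012880
φₘ = atan2(sin φ₁ + sin φ₂, √((cos φ₁ + Bx)² + By²)) = 27.31661°
λₘ = λ₁ + atan2(By, cos φ₁ + Bx) = -176.49431°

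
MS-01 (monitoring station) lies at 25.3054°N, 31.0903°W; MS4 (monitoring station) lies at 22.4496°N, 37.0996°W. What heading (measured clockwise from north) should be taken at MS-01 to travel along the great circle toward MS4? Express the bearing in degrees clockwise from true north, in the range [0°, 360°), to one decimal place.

Δλ = -6.0093°
y = sin Δλ · cos φ₂ = -0.096756
x = cos φ₁ sin φ₂ − sin φ₁ cos φ₂ cos Δλ = -0.047652
θ = atan2(y, x) = -116.2199° → 243.7801° (mod 360°)

243.8°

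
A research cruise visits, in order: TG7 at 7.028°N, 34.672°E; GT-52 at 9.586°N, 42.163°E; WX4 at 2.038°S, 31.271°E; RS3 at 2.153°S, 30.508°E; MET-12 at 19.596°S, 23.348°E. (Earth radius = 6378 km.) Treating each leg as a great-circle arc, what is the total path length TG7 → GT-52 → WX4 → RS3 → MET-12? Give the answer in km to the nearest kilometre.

4821 km

TG7→GT-52: c = 0.136845 rad, d = 872.80 km
GT-52→WX4: c = 0.277516 rad, d = 1770.00 km
WX4→RS3: c = 0.013458 rad, d = 85.84 km
RS3→MET-12: c = 0.328044 rad, d = 2092.26 km
Total = 872.80 + 1770.00 + 85.84 + 2092.26 = 4820.90 km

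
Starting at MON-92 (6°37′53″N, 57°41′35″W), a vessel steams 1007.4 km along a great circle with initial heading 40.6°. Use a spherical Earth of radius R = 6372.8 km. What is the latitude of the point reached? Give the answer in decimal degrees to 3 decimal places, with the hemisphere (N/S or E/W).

MON-92: φ = +6.63139°, λ = -57.69306°
δ = d/R = 1007.4/6372.8 = 0.158078 rad
φ₂ = arcsin(sin φ₁ cos δ + cos φ₁ sin δ cos θ)
   = arcsin(0.11548·0.98753 + 0.99331·0.15742·0.75927) = 13.46001°
λ₂ = λ₁ + atan2(sin θ sin δ cos φ₁, cos δ − sin φ₁ sin φ₂) = -51.64638°

13.460°N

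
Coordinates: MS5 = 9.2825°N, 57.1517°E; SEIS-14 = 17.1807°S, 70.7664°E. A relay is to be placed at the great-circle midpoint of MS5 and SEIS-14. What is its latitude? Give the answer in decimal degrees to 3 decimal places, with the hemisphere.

3.977°S

Bx = cos φ₂ cos Δλ = 0.928532,  By = cos φ₂ sin Δλ = 0.224888
φₘ = atan2(sin φ₁ + sin φ₂, √((cos φ₁ + Bx)² + By²)) = -3.97704°
λₘ = λ₁ + atan2(By, cos φ₁ + Bx) = 63.84803°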